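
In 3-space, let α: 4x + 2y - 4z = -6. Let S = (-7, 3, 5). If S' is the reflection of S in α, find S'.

(1, 7, -3)

λ = (n·S − d)/|n|² = (-42 − (-6))/36 = -1.
Reflection = S − 2λn = (-7, 3, 5) − (-2)·(4, 2, -4) = (1, 7, -3).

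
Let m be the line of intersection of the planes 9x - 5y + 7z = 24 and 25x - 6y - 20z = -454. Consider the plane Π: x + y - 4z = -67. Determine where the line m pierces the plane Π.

(-12, -11, 11)

Direction of m: (9, -5, 7) × (25, -6, -20) = (142, 355, 71).
A point on m: solving the two plane equations with x = -4 gives (-4, 9, 15).
Substitute r = (-4, 9, 15) + t(142, 355, 71) into the plane: -55 + 213t = -67, so t = -4/71.
Intersection: (-4, 9, 15) + (-4/71)·(142, 355, 71) = (-12, -11, 11).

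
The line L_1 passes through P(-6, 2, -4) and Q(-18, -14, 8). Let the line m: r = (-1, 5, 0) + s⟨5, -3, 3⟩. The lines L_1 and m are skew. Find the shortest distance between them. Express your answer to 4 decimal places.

A direction vector for L_1 is Q − P = (-12, -16, 12).
Common perpendicular direction n = (-12, -16, 12) × (5, -3, 3) = (-12, 96, 116).
With w = (-1, 5, 0) − (-6, 2, -4) = (5, 3, 4), w · n = 692.
Distance = |w · n| / |n| = |692| / √22816 ≈ 4.5813.

4.5813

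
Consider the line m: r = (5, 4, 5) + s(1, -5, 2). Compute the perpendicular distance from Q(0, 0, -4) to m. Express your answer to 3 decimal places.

11.032

Taking (5, 4, 5) on m with direction v = (1, -5, 2): w = Q − (5, 4, 5) = (-5, -4, -9), and w × v = (-53, 1, 29).
Distance = |w × v| / |v| = √3651 / √30 ≈ 11.032.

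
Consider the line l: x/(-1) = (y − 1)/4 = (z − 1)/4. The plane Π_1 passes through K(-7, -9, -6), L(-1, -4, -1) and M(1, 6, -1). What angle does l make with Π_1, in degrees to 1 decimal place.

l has direction (-1, 4, 4) through (0, 1, 1).
KL = (6, 5, 5), KM = (8, 15, 5); a normal to Π_1 is KL × KM = (-50, 10, 50).
Using K: Π_1 has equation -50x + 10y + 50z = -40.
sin θ = |n·v| / (|n||v|) = |290| / (√5100 · √33) = 0.70690.
θ ≈ 45.0°.

45.0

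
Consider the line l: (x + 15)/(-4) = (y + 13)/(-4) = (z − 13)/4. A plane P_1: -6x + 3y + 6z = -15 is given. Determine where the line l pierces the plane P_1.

(1, 3, -3)

l has direction (-4, -4, 4) through (-15, -13, 13).
Substitute r = (-15, -13, 13) + t(-4, -4, 4) into the plane: 129 + 36t = -15, so t = -4.
Intersection: (-15, -13, 13) + (-4)·(-4, -4, 4) = (1, 3, -3).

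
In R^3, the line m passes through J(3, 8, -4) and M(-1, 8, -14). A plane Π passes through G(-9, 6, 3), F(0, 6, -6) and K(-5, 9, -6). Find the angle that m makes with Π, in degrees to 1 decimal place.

36.5

A direction vector for m is M − J = (-4, 0, -10).
GF = (9, 0, -9), GK = (4, 3, -9); a normal to Π is GF × GK = (27, 45, 27).
Using G: Π has equation 27x + 45y + 27z = 108.
sin θ = |n·v| / (|n||v|) = |-378| / (√3483 · √116) = 0.59468.
θ ≈ 36.5°.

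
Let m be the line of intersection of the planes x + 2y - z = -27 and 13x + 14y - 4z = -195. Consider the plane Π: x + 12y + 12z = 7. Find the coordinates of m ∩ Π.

Direction of m: (1, 2, -1) × (13, 14, -4) = (6, -9, -12).
A point on m: solving the two plane equations with x = 1 gives (1, -16, -4).
Substitute r = (1, -16, -4) + t(6, -9, -12) into the plane: -239 + (-246)t = 7, so t = -1.
Intersection: (1, -16, -4) + (-1)·(6, -9, -12) = (-5, -7, 8).

(-5, -7, 8)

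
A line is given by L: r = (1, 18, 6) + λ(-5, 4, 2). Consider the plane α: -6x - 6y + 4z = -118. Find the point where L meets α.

(11, 10, 2)

Substitute r = (1, 18, 6) + t(-5, 4, 2) into the plane: -90 + 14t = -118, so t = -2.
Intersection: (1, 18, 6) + (-2)·(-5, 4, 2) = (11, 10, 2).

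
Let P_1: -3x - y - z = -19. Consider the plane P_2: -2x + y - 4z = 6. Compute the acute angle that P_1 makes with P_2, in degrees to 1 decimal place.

53.7

cos θ = |n₁·n₂| / (|n₁||n₂|) = |9| / (√11 · √21).
θ = arccos(0.59216) ≈ 53.7°.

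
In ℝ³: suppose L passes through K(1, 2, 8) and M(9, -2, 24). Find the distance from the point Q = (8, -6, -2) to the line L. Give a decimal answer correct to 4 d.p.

A direction vector for L is M − K = (8, -4, 16).
Taking (1, 2, 8) on L with direction v = (8, -4, 16): w = Q − (1, 2, 8) = (7, -8, -10), and w × v = (-168, -192, 36).
Distance = |w × v| / |v| = √66384 / √336 ≈ 14.0560.

14.0560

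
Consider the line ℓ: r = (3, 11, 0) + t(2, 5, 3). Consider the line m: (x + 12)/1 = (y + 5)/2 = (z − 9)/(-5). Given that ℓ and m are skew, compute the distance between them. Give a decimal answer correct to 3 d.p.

7.374

m has direction (1, 2, -5) through (-12, -5, 9).
Common perpendicular direction n = (2, 5, 3) × (1, 2, -5) = (-31, 13, -1).
With w = (-12, -5, 9) − (3, 11, 0) = (-15, -16, 9), w · n = 248.
Distance = |w · n| / |n| = |248| / √1131 ≈ 7.374.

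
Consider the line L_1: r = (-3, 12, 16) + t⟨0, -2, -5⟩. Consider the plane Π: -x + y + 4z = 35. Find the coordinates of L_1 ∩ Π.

(-3, 8, 6)

Substitute r = (-3, 12, 16) + t(0, -2, -5) into the plane: 79 + (-22)t = 35, so t = 2.
Intersection: (-3, 12, 16) + 2·(0, -2, -5) = (-3, 8, 6).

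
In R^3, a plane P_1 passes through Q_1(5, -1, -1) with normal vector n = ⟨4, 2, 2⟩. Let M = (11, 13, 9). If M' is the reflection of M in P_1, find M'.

(-13, 1, -3)

P_1: n·r = n·Q_1 gives 4x + 2y + 2z = 16.
λ = (n·M − d)/|n|² = (88 − 16)/24 = 3.
Reflection = M − 2λn = (11, 13, 9) − 6·(4, 2, 2) = (-13, 1, -3).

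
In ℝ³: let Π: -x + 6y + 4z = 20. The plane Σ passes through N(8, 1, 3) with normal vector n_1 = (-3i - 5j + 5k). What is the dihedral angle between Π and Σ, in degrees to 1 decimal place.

82.8

Σ: n_1·r = n_1·N gives -3x - 5y + 5z = -14.
cos θ = |n₁·n₂| / (|n₁||n₂|) = |-7| / (√53 · √59).
θ = arccos(0.12518) ≈ 82.8°.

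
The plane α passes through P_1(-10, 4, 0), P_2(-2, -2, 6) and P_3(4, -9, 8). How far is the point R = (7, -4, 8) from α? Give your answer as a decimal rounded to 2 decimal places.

P_1P_2 = (8, -6, 6), P_1P_3 = (14, -13, 8); a normal to α is P_1P_2 × P_1P_3 = (30, 20, -20).
Using P_1: α has equation 30x + 20y - 20z = -220.
n·R − d = (30)·(7) + (20)·(-4) + (-20)·(8) − (-220) = 190; |n| = √1700.
Distance = |190| / √1700 = 190/√1700 ≈ 4.61.

4.61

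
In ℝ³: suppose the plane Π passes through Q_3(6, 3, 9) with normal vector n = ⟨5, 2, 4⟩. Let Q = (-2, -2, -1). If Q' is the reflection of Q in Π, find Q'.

(18, 6, 15)

Π: n·r = n·Q_3 gives 5x + 2y + 4z = 72.
λ = (n·Q − d)/|n|² = (-18 − 72)/45 = -2.
Reflection = Q − 2λn = (-2, -2, -1) − (-4)·(5, 2, 4) = (18, 6, 15).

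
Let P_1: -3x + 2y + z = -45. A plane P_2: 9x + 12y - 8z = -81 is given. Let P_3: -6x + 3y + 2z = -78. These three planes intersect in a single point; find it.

Solving the 3×3 linear system -3x + 2y + z = -45, 9x + 12y - 8z = -81, -6x + 3y + 2z = -78 (e.g. by elimination or Cramer's rule, determinant = 15) gives (7, -12, 0).

(7, -12, 0)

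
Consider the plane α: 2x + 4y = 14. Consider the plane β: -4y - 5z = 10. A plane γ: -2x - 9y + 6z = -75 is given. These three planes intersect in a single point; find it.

(-3, 5, -6)

Solving the 3×3 linear system 2x + 4y = 14, -4y - 5z = 10, -2x - 9y + 6z = -75 (e.g. by elimination or Cramer's rule, determinant = -98) gives (-3, 5, -6).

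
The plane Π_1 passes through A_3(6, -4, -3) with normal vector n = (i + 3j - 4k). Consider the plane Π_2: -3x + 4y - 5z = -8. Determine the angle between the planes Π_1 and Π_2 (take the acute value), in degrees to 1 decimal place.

36.5

Π_1: n·r = n·A_3 gives x + 3y - 4z = 6.
cos θ = |n₁·n₂| / (|n₁||n₂|) = |29| / (√26 · √50).
θ = arccos(0.80432) ≈ 36.5°.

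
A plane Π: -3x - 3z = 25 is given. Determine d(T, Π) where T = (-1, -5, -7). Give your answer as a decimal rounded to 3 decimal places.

n·T − d = (-3)·(-1) + (0)·(-5) + (-3)·(-7) − 25 = -1; |n| = √18.
Distance = |-1| / √18 = 1/√18 ≈ 0.236.

0.236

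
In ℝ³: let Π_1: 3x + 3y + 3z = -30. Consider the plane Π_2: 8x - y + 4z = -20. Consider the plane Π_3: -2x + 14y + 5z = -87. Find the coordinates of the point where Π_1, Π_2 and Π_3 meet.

Solving the 3×3 linear system 3x + 3y + 3z = -30, 8x - y + 4z = -20, -2x + 14y + 5z = -87 (e.g. by elimination or Cramer's rule, determinant = 3) gives (-5, -8, 3).

(-5, -8, 3)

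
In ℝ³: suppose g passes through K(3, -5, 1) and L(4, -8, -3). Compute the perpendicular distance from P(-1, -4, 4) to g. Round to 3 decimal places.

A direction vector for g is L − K = (1, -3, -4).
Taking (3, -5, 1) on g with direction v = (1, -3, -4): w = P − (3, -5, 1) = (-4, 1, 3), and w × v = (5, -13, 11).
Distance = |w × v| / |v| = √315 / √26 ≈ 3.481.

3.481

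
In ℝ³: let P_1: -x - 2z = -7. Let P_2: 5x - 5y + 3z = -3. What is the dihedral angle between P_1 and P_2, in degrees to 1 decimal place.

cos θ = |n₁·n₂| / (|n₁||n₂|) = |-11| / (√5 · √59).
θ = arccos(0.64044) ≈ 50.2°.

50.2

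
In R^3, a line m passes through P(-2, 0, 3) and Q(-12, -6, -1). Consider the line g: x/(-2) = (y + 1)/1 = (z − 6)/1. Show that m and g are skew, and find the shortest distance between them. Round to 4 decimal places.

A direction vector for m is Q − P = (-10, -6, -4).
g has direction (-2, 1, 1) through (0, -1, 6).
Common perpendicular direction n = (-10, -6, -4) × (-2, 1, 1) = (-2, 18, -22).
With w = (0, -1, 6) − (-2, 0, 3) = (2, -1, 3), w · n = -88.
Since n ≠ 0 the lines are not parallel, and w · n = -88 ≠ 0 so they do not intersect; hence they are skew.
Distance = |w · n| / |n| = |-88| / √812 ≈ 3.0882.

3.0882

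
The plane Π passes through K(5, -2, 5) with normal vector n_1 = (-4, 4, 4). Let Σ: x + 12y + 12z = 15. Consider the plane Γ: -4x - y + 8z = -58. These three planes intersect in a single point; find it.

Π: n_1·r = n_1·K gives -4x + 4y + 4z = -8.
Solving the 3×3 linear system -4x + 4y + 4z = -8, x + 12y + 12z = 15, -4x - y + 8z = -58 (e.g. by elimination or Cramer's rule, determinant = -468) gives (3, 6, -5).

(3, 6, -5)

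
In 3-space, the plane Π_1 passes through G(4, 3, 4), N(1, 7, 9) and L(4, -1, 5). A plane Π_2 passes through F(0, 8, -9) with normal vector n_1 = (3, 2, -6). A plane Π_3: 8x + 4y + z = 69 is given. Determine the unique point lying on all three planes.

GN = (-3, 4, 5), GL = (0, -4, 1); a normal to Π_1 is GN × GL = (24, 3, 12).
Using G: Π_1 has equation 24x + 3y + 12z = 153.
Π_2: n_1·r = n_1·F gives 3x + 2y - 6z = 70.
Solving the 3×3 linear system 24x + 3y + 12z = 153, 3x + 2y - 6z = 70, 8x + 4y + z = 69 (e.g. by elimination or Cramer's rule, determinant = 423) gives (10, -1, -7).

(10, -1, -7)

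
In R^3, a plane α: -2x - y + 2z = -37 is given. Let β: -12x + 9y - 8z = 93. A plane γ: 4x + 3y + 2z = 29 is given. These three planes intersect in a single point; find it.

(5, 9, -9)

Solving the 3×3 linear system -2x - y + 2z = -37, -12x + 9y - 8z = 93, 4x + 3y + 2z = 29 (e.g. by elimination or Cramer's rule, determinant = -220) gives (5, 9, -9).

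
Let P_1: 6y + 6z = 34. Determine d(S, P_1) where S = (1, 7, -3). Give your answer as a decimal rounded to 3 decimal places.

n·S − d = (0)·(1) + (6)·(7) + (6)·(-3) − 34 = -10; |n| = √72.
Distance = |-10| / √72 = 10/√72 ≈ 1.179.

1.179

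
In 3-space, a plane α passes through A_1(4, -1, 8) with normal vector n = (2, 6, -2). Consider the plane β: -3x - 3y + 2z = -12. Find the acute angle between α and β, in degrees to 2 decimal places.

α: n·r = n·A_1 gives 2x + 6y - 2z = -14.
cos θ = |n₁·n₂| / (|n₁||n₂|) = |-28| / (√44 · √22).
θ = arccos(0.89995) ≈ 25.85°.

25.85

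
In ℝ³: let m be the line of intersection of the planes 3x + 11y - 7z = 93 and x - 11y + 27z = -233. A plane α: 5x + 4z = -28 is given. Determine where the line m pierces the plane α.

Direction of m: (3, 11, -7) × (1, -11, 27) = (220, -88, -44).
A point on m: solving the two plane equations with x = 5 gives (5, 2, -8).
Substitute r = (5, 2, -8) + t(220, -88, -44) into the plane: -7 + 924t = -28, so t = -1/44.
Intersection: (5, 2, -8) + (-1/44)·(220, -88, -44) = (0, 4, -7).

(0, 4, -7)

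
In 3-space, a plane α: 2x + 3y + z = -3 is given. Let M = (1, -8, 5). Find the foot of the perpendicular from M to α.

(3, -5, 6)

Foot = M − λn with λ = (n·M − d)/|n|² = (-17 − (-3))/14 = -1.
Foot = (1, -8, 5) − (-1)·(2, 3, 1) = (3, -5, 6).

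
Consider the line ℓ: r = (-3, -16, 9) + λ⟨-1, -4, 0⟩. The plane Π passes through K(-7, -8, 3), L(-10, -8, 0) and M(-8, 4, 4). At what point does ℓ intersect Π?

KL = (-3, 0, -3), KM = (-1, 12, 1); a normal to Π is KL × KM = (36, 6, -36).
Using K: Π has equation 36x + 6y - 36z = -408.
Substitute r = (-3, -16, 9) + t(-1, -4, 0) into the plane: -528 + (-60)t = -408, so t = -2.
Intersection: (-3, -16, 9) + (-2)·(-1, -4, 0) = (-1, -8, 9).

(-1, -8, 9)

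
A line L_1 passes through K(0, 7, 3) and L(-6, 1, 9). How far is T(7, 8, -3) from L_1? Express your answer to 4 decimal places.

A direction vector for L_1 is L − K = (-6, -6, 6).
Taking (0, 7, 3) on L_1 with direction v = (-6, -6, 6): w = T − (0, 7, 3) = (7, 1, -6), and w × v = (-30, -6, -36).
Distance = |w × v| / |v| = √2232 / √108 ≈ 4.5461.

4.5461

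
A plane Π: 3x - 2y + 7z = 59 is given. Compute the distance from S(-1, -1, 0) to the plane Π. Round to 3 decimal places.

7.620

n·S − d = (3)·(-1) + (-2)·(-1) + (7)·(0) − 59 = -60; |n| = √62.
Distance = |-60| / √62 = 60/√62 ≈ 7.620.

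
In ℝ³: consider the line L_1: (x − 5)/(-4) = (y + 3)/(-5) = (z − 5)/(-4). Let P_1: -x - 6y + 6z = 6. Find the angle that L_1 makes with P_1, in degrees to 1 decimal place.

8.9

L_1 has direction (-4, -5, -4) through (5, -3, 5).
sin θ = |n·v| / (|n||v|) = |10| / (√73 · √57) = 0.15502.
θ ≈ 8.9°.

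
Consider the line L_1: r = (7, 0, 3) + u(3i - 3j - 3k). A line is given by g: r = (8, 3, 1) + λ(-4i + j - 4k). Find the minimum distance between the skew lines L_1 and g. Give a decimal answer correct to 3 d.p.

Common perpendicular direction n = (3, -3, -3) × (-4, 1, -4) = (15, 24, -9).
With w = (8, 3, 1) − (7, 0, 3) = (1, 3, -2), w · n = 105.
Distance = |w · n| / |n| = |105| / √882 ≈ 3.536.

3.536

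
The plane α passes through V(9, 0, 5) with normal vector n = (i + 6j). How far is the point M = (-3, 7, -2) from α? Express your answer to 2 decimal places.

α: n·r = n·V gives x + 6y = 9.
n·M − d = (1)·(-3) + (6)·(7) + (0)·(-2) − 9 = 30; |n| = √37.
Distance = |30| / √37 = 30/√37 ≈ 4.93.

4.93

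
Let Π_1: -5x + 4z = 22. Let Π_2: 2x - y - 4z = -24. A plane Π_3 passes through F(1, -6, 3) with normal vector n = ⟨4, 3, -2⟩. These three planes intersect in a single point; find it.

Π_3: n·r = n·F gives 4x + 3y - 2z = -20.
Solving the 3×3 linear system -5x + 4z = 22, 2x - y - 4z = -24, 4x + 3y - 2z = -20 (e.g. by elimination or Cramer's rule, determinant = -30) gives (2, -4, 8).

(2, -4, 8)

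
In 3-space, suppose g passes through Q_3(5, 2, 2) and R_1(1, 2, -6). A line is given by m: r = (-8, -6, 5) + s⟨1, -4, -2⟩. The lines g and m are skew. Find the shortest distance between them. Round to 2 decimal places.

15.11

A direction vector for g is R_1 − Q_3 = (-4, 0, -8).
Common perpendicular direction n = (-4, 0, -8) × (1, -4, -2) = (-32, -16, 16).
With w = (-8, -6, 5) − (5, 2, 2) = (-13, -8, 3), w · n = 592.
Distance = |w · n| / |n| = |592| / √1536 ≈ 15.11.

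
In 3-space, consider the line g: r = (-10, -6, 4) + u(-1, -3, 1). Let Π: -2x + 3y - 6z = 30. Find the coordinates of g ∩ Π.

(-6, 6, 0)

Substitute r = (-10, -6, 4) + t(-1, -3, 1) into the plane: -22 + (-13)t = 30, so t = -4.
Intersection: (-10, -6, 4) + (-4)·(-1, -3, 1) = (-6, 6, 0).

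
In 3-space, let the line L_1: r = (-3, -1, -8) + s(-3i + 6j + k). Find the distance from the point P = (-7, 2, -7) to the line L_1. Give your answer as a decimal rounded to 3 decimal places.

2.260

Taking (-3, -1, -8) on L_1 with direction v = (-3, 6, 1): w = P − (-3, -1, -8) = (-4, 3, 1), and w × v = (-3, 1, -15).
Distance = |w × v| / |v| = √235 / √46 ≈ 2.260.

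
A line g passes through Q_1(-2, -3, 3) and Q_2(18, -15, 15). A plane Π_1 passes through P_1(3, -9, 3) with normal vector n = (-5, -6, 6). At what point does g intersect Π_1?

A direction vector for g is Q_2 − Q_1 = (20, -12, 12).
Π_1: n·r = n·P_1 gives -5x - 6y + 6z = 57.
Substitute r = (-2, -3, 3) + t(20, -12, 12) into the plane: 46 + 44t = 57, so t = 1/4.
Intersection: (-2, -3, 3) + (1/4)·(20, -12, 12) = (3, -6, 6).

(3, -6, 6)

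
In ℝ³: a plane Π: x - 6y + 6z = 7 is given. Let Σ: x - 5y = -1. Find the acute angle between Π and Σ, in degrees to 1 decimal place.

44.6

cos θ = |n₁·n₂| / (|n₁||n₂|) = |31| / (√73 · √26).
θ = arccos(0.71156) ≈ 44.6°.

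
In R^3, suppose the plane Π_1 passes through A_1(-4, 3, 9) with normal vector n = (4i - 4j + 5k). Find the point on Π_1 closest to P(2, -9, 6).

Π_1: n·r = n·A_1 gives 4x - 4y + 5z = 17.
Foot = P − λn with λ = (n·P − d)/|n|² = (74 − 17)/57 = 1.
Foot = (2, -9, 6) − 1·(4, -4, 5) = (-2, -5, 1).

(-2, -5, 1)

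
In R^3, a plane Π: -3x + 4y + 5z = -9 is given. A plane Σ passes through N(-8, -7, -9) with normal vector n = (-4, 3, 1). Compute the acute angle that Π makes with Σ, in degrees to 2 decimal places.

36.46

Σ: n·r = n·N gives -4x + 3y + z = 2.
cos θ = |n₁·n₂| / (|n₁||n₂|) = |29| / (√50 · √26).
θ = arccos(0.80432) ≈ 36.46°.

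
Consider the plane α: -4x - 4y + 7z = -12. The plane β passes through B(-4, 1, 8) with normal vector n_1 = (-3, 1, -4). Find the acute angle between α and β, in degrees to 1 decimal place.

64.2

β: n_1·r = n_1·B gives -3x + y - 4z = -19.
cos θ = |n₁·n₂| / (|n₁||n₂|) = |-20| / (√81 · √26).
θ = arccos(0.43581) ≈ 64.2°.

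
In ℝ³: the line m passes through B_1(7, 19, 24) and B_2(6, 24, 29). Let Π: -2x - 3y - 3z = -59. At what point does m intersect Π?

A direction vector for m is B_2 − B_1 = (-1, 5, 5).
Substitute r = (7, 19, 24) + t(-1, 5, 5) into the plane: -143 + (-28)t = -59, so t = -3.
Intersection: (7, 19, 24) + (-3)·(-1, 5, 5) = (10, 4, 9).

(10, 4, 9)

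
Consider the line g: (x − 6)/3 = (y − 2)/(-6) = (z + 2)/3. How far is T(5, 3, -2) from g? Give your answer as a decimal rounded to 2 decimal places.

0.71

g has direction (3, -6, 3) through (6, 2, -2).
Taking (6, 2, -2) on g with direction v = (3, -6, 3): w = T − (6, 2, -2) = (-1, 1, 0), and w × v = (3, 3, 3).
Distance = |w × v| / |v| = √27 / √54 ≈ 0.71.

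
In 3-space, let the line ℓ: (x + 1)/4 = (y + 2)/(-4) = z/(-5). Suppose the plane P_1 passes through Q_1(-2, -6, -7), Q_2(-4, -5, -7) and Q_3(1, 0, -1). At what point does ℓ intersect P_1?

(3, -6, -5)

ℓ has direction (4, -4, -5) through (-1, -2, 0).
Q_1Q_2 = (-2, 1, 0), Q_1Q_3 = (3, 6, 6); a normal to P_1 is Q_1Q_2 × Q_1Q_3 = (6, 12, -15).
Using Q_1: P_1 has equation 6x + 12y - 15z = 21.
Substitute r = (-1, -2, 0) + t(4, -4, -5) into the plane: -30 + 51t = 21, so t = 1.
Intersection: (-1, -2, 0) + 1·(4, -4, -5) = (3, -6, -5).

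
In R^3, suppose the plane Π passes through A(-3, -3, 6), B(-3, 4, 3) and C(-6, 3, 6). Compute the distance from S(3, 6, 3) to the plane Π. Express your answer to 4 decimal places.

4.3320

AB = (0, 7, -3), AC = (-3, 6, 0); a normal to Π is AB × AC = (18, 9, 21).
Using A: Π has equation 18x + 9y + 21z = 45.
n·S − d = (18)·(3) + (9)·(6) + (21)·(3) − 45 = 126; |n| = √846.
Distance = |126| / √846 = 126/√846 ≈ 4.3320.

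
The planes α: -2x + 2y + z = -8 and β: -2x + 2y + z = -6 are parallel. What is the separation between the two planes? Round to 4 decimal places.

0.6667

Same normal n = (-2, 2, 1) with |n| = √9; distance = |-8 − (-6)| / |n| = 2/√9 ≈ 0.6667.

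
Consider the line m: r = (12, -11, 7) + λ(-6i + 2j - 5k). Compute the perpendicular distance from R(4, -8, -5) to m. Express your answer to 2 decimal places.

Taking (12, -11, 7) on m with direction v = (-6, 2, -5): w = R − (12, -11, 7) = (-8, 3, -12), and w × v = (9, 32, 2).
Distance = |w × v| / |v| = √1109 / √65 ≈ 4.13.

4.13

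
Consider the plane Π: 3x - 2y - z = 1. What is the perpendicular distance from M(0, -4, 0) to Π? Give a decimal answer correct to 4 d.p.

1.8708

n·M − d = (3)·(0) + (-2)·(-4) + (-1)·(0) − 1 = 7; |n| = √14.
Distance = |7| / √14 = 7/√14 ≈ 1.8708.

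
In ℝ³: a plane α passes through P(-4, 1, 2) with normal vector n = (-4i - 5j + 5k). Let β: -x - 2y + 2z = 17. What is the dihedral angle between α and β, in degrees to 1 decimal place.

α: n·r = n·P gives -4x - 5y + 5z = 21.
cos θ = |n₁·n₂| / (|n₁||n₂|) = |24| / (√66 · √9).
θ = arccos(0.98473) ≈ 10.0°.

10.0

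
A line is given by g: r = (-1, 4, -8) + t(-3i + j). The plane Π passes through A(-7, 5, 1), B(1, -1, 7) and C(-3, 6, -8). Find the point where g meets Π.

AB = (8, -6, 6), AC = (4, 1, -9); a normal to Π is AB × AC = (48, 96, 32).
Using A: Π has equation 48x + 96y + 32z = 176.
Substitute r = (-1, 4, -8) + t(-3, 1, 0) into the plane: 80 + (-48)t = 176, so t = -2.
Intersection: (-1, 4, -8) + (-2)·(-3, 1, 0) = (5, 2, -8).

(5, 2, -8)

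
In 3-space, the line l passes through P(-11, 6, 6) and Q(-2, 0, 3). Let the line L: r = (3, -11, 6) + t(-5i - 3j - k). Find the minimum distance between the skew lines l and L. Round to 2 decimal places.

A direction vector for l is Q − P = (9, -6, -3).
Common perpendicular direction n = (9, -6, -3) × (-5, -3, -1) = (-3, 24, -57).
With w = (3, -11, 6) − (-11, 6, 6) = (14, -17, 0), w · n = -450.
Distance = |w · n| / |n| = |-450| / √3834 ≈ 7.27.

7.27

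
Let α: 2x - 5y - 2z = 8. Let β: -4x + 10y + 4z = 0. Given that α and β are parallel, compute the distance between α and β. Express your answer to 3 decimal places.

Rescale β by 1/(-2): 2x - 5y - 2z = 0. Then distance = |8 − 0| / √33 ≈ 1.393.

1.393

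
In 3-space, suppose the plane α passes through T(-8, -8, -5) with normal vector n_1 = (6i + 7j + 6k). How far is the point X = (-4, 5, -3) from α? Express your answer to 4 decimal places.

α: n_1·r = n_1·T gives 6x + 7y + 6z = -134.
n·X − d = (6)·(-4) + (7)·(5) + (6)·(-3) − (-134) = 127; |n| = √121.
Distance = |127| / √121 = 127/√121 ≈ 11.5455.

11.5455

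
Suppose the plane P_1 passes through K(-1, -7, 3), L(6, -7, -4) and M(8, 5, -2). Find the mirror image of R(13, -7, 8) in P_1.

(-5, -1, -10)

KL = (7, 0, -7), KM = (9, 12, -5); a normal to P_1 is KL × KM = (84, -28, 84).
Using K: P_1 has equation 84x - 28y + 84z = 364.
λ = (n·R − d)/|n|² = (1960 − 364)/14896 = 3/28.
Reflection = R − 2λn = (13, -7, 8) − (3/14)·(84, -28, 84) = (-5, -1, -10).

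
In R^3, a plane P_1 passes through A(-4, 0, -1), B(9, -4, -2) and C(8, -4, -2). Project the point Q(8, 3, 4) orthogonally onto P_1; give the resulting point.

(8, 4, 0)

AB = (13, -4, -1), AC = (12, -4, -1); a normal to P_1 is AB × AC = (0, 1, -4).
Using A: P_1 has equation y - 4z = 4.
Foot = Q − λn with λ = (n·Q − d)/|n|² = (-13 − 4)/17 = -1.
Foot = (8, 3, 4) − (-1)·(0, 1, -4) = (8, 4, 0).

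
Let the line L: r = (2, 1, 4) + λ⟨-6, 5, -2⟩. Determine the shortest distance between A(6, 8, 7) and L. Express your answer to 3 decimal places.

8.580

Taking (2, 1, 4) on L with direction v = (-6, 5, -2): w = A − (2, 1, 4) = (4, 7, 3), and w × v = (-29, -10, 62).
Distance = |w × v| / |v| = √4785 / √65 ≈ 8.580.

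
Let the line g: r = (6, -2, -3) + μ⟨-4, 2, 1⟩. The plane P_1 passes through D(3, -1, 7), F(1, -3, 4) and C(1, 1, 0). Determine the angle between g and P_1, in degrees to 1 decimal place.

81.0

DF = (-2, -2, -3), DC = (-2, 2, -7); a normal to P_1 is DF × DC = (20, -8, -8).
Using D: P_1 has equation 20x - 8y - 8z = 12.
sin θ = |n·v| / (|n||v|) = |-104| / (√528 · √21) = 0.98766.
θ ≈ 81.0°.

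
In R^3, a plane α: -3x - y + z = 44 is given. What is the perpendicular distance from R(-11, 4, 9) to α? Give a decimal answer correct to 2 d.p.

n·R − d = (-3)·(-11) + (-1)·(4) + (1)·(9) − 44 = -6; |n| = √11.
Distance = |-6| / √11 = 6/√11 ≈ 1.81.

1.81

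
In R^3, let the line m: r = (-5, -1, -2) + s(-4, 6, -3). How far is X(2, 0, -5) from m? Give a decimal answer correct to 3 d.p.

7.499

Taking (-5, -1, -2) on m with direction v = (-4, 6, -3): w = X − (-5, -1, -2) = (7, 1, -3), and w × v = (15, 33, 46).
Distance = |w × v| / |v| = √3430 / √61 ≈ 7.499.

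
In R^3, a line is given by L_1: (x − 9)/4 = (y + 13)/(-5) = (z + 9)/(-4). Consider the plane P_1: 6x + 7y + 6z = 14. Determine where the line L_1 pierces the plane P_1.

L_1 has direction (4, -5, -4) through (9, -13, -9).
Substitute r = (9, -13, -9) + t(4, -5, -4) into the plane: -91 + (-35)t = 14, so t = -3.
Intersection: (9, -13, -9) + (-3)·(4, -5, -4) = (-3, 2, 3).

(-3, 2, 3)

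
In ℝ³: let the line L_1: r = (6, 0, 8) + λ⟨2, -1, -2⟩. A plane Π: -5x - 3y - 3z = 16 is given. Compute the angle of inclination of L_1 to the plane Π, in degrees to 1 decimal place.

2.9

sin θ = |n·v| / (|n||v|) = |-1| / (√43 · √9) = 0.05083.
θ ≈ 2.9°.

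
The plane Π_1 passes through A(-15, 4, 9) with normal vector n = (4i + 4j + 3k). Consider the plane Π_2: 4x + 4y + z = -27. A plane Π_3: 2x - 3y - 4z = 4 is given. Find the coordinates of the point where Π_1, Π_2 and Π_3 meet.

(0, -8, 5)

Π_1: n·r = n·A gives 4x + 4y + 3z = -17.
Solving the 3×3 linear system 4x + 4y + 3z = -17, 4x + 4y + z = -27, 2x - 3y - 4z = 4 (e.g. by elimination or Cramer's rule, determinant = -40) gives (0, -8, 5).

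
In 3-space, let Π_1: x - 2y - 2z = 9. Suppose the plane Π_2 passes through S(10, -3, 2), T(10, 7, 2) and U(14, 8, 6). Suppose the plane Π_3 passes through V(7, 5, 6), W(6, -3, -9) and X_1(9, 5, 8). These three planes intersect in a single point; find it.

(5, 1, -3)

ST = (0, 10, 0), SU = (4, 11, 4); a normal to Π_2 is ST × SU = (40, 0, -40).
Using S: Π_2 has equation 40x - 40z = 320.
VW = (-1, -8, -15), VX_1 = (2, 0, 2); a normal to Π_3 is VW × VX_1 = (-16, -28, 16).
Using V: Π_3 has equation -16x - 28y + 16z = -156.
Solving the 3×3 linear system x - 2y - 2z = 9, 40x - 40z = 320, -16x - 28y + 16z = -156 (e.g. by elimination or Cramer's rule, determinant = 1120) gives (5, 1, -3).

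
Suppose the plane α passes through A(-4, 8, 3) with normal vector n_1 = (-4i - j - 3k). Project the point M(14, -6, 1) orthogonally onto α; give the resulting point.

(6, -8, -5)

α: n_1·r = n_1·A gives -4x - y - 3z = -1.
Foot = M − λn with λ = (n·M − d)/|n|² = (-53 − (-1))/26 = -2.
Foot = (14, -6, 1) − (-2)·(-4, -1, -3) = (6, -8, -5).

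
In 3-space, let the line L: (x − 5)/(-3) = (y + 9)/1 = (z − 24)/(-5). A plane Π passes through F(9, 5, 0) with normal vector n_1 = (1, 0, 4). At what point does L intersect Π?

(-7, -5, 4)

L has direction (-3, 1, -5) through (5, -9, 24).
Π: n_1·r = n_1·F gives x + 4z = 9.
Substitute r = (5, -9, 24) + t(-3, 1, -5) into the plane: 101 + (-23)t = 9, so t = 4.
Intersection: (5, -9, 24) + 4·(-3, 1, -5) = (-7, -5, 4).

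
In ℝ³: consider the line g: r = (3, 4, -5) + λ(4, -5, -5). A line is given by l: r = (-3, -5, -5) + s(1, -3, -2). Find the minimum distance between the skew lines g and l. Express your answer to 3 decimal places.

Common perpendicular direction n = (4, -5, -5) × (1, -3, -2) = (-5, 3, -7).
With w = (-3, -5, -5) − (3, 4, -5) = (-6, -9, 0), w · n = 3.
Distance = |w · n| / |n| = |3| / √83 ≈ 0.329.

0.329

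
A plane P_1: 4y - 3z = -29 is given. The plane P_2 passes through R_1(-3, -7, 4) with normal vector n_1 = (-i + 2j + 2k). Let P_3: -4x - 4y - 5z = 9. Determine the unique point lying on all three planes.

(-1, -5, 3)

P_2: n_1·r = n_1·R_1 gives -x + 2y + 2z = -3.
Solving the 3×3 linear system 4y - 3z = -29, -x + 2y + 2z = -3, -4x - 4y - 5z = 9 (e.g. by elimination or Cramer's rule, determinant = -88) gives (-1, -5, 3).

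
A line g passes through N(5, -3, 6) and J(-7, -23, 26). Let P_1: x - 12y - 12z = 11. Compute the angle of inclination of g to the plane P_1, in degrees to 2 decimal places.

1.32

A direction vector for g is J − N = (-12, -20, 20).
sin θ = |n·v| / (|n||v|) = |-12| / (√289 · √944) = 0.02297.
θ ≈ 1.32°.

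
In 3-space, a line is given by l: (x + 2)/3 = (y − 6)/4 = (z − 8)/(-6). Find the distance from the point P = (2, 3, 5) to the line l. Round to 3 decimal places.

l has direction (3, 4, -6) through (-2, 6, 8).
Taking (-2, 6, 8) on l with direction v = (3, 4, -6): w = P − (-2, 6, 8) = (4, -3, -3), and w × v = (30, 15, 25).
Distance = |w × v| / |v| = √1750 / √61 ≈ 5.356.

5.356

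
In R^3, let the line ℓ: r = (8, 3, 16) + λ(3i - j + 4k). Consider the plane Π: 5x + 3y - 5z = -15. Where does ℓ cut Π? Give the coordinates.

(2, 5, 8)

Substitute r = (8, 3, 16) + t(3, -1, 4) into the plane: -31 + (-8)t = -15, so t = -2.
Intersection: (8, 3, 16) + (-2)·(3, -1, 4) = (2, 5, 8).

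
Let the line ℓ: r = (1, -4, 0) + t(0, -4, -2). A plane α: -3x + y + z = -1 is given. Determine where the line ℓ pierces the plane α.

(1, 0, 2)

Substitute r = (1, -4, 0) + t(0, -4, -2) into the plane: -7 + (-6)t = -1, so t = -1.
Intersection: (1, -4, 0) + (-1)·(0, -4, -2) = (1, 0, 2).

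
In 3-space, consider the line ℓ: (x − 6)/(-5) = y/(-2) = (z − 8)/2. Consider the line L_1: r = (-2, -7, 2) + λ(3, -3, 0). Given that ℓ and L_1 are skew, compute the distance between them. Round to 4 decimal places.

ℓ has direction (-5, -2, 2) through (6, 0, 8).
Common perpendicular direction n = (-5, -2, 2) × (3, -3, 0) = (6, 6, 21).
With w = (-2, -7, 2) − (6, 0, 8) = (-8, -7, -6), w · n = -216.
Distance = |w · n| / |n| = |-216| / √513 ≈ 9.5366.

9.5366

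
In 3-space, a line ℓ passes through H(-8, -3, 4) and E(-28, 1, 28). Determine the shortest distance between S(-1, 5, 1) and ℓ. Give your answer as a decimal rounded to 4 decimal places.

A direction vector for ℓ is E − H = (-20, 4, 24).
Taking (-8, -3, 4) on ℓ with direction v = (-20, 4, 24): w = S − (-8, -3, 4) = (7, 8, -3), and w × v = (204, -108, 188).
Distance = |w × v| / |v| = √88624 / √992 ≈ 9.4519.

9.4519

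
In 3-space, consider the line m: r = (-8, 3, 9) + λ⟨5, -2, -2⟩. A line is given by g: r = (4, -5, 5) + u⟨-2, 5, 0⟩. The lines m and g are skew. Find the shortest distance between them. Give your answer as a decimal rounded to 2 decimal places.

0.17

Common perpendicular direction n = (5, -2, -2) × (-2, 5, 0) = (10, 4, 21).
With w = (4, -5, 5) − (-8, 3, 9) = (12, -8, -4), w · n = 4.
Distance = |w · n| / |n| = |4| / √557 ≈ 0.17.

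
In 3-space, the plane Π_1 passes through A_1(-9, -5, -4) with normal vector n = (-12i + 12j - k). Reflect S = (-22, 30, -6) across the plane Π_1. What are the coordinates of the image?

(26, -18, -2)

Π_1: n·r = n·A_1 gives -12x + 12y - z = 52.
λ = (n·S − d)/|n|² = (630 − 52)/289 = 2.
Reflection = S − 2λn = (-22, 30, -6) − 4·(-12, 12, -1) = (26, -18, -2).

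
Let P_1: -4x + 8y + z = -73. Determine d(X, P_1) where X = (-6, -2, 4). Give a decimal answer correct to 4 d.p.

9.4444

n·X − d = (-4)·(-6) + (8)·(-2) + (1)·(4) − (-73) = 85; |n| = √81.
Distance = |85| / √81 = 85/√81 ≈ 9.4444.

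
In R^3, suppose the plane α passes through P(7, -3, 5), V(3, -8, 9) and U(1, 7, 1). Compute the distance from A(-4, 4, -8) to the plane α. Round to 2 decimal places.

PV = (-4, -5, 4), PU = (-6, 10, -4); a normal to α is PV × PU = (-20, -40, -70).
Using P: α has equation -20x - 40y - 70z = -370.
n·A − d = (-20)·(-4) + (-40)·(4) + (-70)·(-8) − (-370) = 850; |n| = √6900.
Distance = |850| / √6900 = 850/√6900 ≈ 10.23.

10.23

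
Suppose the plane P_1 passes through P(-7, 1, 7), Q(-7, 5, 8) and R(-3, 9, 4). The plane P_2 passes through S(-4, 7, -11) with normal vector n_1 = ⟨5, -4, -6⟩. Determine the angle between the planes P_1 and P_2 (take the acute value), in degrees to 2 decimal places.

84.96

PQ = (0, 4, 1), PR = (4, 8, -3); a normal to P_1 is PQ × PR = (-20, 4, -16).
Using P: P_1 has equation -20x + 4y - 16z = 32.
P_2: n_1·r = n_1·S gives 5x - 4y - 6z = 18.
cos θ = |n₁·n₂| / (|n₁||n₂|) = |-20| / (√672 · √77).
θ = arccos(0.08792) ≈ 84.96°.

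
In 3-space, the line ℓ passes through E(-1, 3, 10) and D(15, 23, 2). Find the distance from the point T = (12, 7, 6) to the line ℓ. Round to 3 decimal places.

A direction vector for ℓ is D − E = (16, 20, -8).
Taking (-1, 3, 10) on ℓ with direction v = (16, 20, -8): w = T − (-1, 3, 10) = (13, 4, -4), and w × v = (48, 40, 196).
Distance = |w × v| / |v| = √42320 / √720 ≈ 7.667.

7.667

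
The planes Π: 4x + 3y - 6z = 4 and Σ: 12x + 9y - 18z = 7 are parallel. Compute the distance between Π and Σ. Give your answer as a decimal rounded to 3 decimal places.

0.213

Rescale Σ by 1/3: 4x + 3y - 6z = 7/3. Then distance = |4 − (7/3)| / √61 ≈ 0.213.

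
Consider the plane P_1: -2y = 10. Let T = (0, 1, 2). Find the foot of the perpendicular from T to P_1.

(0, -5, 2)

Foot = T − λn with λ = (n·T − d)/|n|² = (-2 − 10)/4 = -3.
Foot = (0, 1, 2) − (-3)·(0, -2, 0) = (0, -5, 2).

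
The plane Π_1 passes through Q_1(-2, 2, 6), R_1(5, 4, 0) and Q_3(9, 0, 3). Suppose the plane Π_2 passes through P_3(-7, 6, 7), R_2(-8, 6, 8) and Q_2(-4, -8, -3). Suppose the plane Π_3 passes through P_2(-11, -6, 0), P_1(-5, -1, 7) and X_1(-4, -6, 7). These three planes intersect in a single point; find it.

(-7, 4, 6)

Q_1R_1 = (7, 2, -6), Q_1Q_3 = (11, -2, -3); a normal to Π_1 is Q_1R_1 × Q_1Q_3 = (-18, -45, -36).
Using Q_1: Π_1 has equation -18x - 45y - 36z = -270.
P_3R_2 = (-1, 0, 1), P_3Q_2 = (3, -14, -10); a normal to Π_2 is P_3R_2 × P_3Q_2 = (14, -7, 14).
Using P_3: Π_2 has equation 14x - 7y + 14z = -42.
P_2P_1 = (6, 5, 7), P_2X_1 = (7, 0, 7); a normal to Π_3 is P_2P_1 × P_2X_1 = (35, 7, -35).
Using P_2: Π_3 has equation 35x + 7y - 35z = -427.
Solving the 3×3 linear system -18x - 45y - 36z = -270, 14x - 7y + 14z = -42, 35x + 7y - 35z = -427 (e.g. by elimination or Cramer's rule, determinant = -59094) gives (-7, 4, 6).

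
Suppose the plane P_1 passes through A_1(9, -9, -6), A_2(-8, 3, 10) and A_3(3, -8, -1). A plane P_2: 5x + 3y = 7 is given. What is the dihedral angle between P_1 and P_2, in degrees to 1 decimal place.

63.3

A_1A_2 = (-17, 12, 16), A_1A_3 = (-6, 1, 5); a normal to P_1 is A_1A_2 × A_1A_3 = (44, -11, 55).
Using A_1: P_1 has equation 44x - 11y + 55z = 165.
cos θ = |n₁·n₂| / (|n₁||n₂|) = |187| / (√5082 · √34).
θ = arccos(0.44987) ≈ 63.3°.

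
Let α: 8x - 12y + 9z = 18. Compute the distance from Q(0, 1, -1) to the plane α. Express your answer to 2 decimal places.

2.29

n·Q − d = (8)·(0) + (-12)·(1) + (9)·(-1) − 18 = -39; |n| = √289.
Distance = |-39| / √289 = 39/√289 ≈ 2.29.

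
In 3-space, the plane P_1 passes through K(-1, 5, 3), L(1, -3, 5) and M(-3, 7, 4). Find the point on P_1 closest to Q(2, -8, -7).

KL = (2, -8, 2), KM = (-2, 2, 1); a normal to P_1 is KL × KM = (-12, -6, -12).
Using K: P_1 has equation -12x - 6y - 12z = -54.
Foot = Q − λn with λ = (n·Q − d)/|n|² = (108 − (-54))/324 = 1/2.
Foot = (2, -8, -7) − (1/2)·(-12, -6, -12) = (8, -5, -1).

(8, -5, -1)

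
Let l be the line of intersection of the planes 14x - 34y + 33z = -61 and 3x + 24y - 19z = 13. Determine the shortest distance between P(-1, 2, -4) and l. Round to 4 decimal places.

Direction of l: (14, -34, 33) × (3, 24, -19) = (-146, 365, 438).
A point on l: solving the two plane equations with x = -2 gives (-2, 0, -1).
Taking (-2, 0, -1) on l with direction v = (-146, 365, 438): w = P − (-2, 0, -1) = (1, 2, -3), and w × v = (1971, 0, 657).
Distance = |w × v| / |v| = √4316490 / √346385 ≈ 3.5301.

3.5301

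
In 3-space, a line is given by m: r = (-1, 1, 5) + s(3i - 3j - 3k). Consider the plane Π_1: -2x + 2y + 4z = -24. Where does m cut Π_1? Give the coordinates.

(5, -5, -1)

Substitute r = (-1, 1, 5) + t(3, -3, -3) into the plane: 24 + (-24)t = -24, so t = 2.
Intersection: (-1, 1, 5) + 2·(3, -3, -3) = (5, -5, -1).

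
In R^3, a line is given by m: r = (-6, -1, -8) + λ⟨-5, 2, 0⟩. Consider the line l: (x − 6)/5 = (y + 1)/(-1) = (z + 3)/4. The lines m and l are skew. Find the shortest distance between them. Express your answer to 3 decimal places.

l has direction (5, -1, 4) through (6, -1, -3).
Common perpendicular direction n = (-5, 2, 0) × (5, -1, 4) = (8, 20, -5).
With w = (6, -1, -3) − (-6, -1, -8) = (12, 0, 5), w · n = 71.
Distance = |w · n| / |n| = |71| / √489 ≈ 3.211.

3.211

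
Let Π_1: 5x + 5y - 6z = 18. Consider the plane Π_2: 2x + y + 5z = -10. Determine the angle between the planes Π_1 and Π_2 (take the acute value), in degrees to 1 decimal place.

72.8

cos θ = |n₁·n₂| / (|n₁||n₂|) = |-15| / (√86 · √30).
θ = arccos(0.29531) ≈ 72.8°.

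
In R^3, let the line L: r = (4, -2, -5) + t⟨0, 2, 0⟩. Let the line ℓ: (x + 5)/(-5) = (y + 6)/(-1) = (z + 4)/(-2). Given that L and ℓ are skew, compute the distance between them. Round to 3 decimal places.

4.271

ℓ has direction (-5, -1, -2) through (-5, -6, -4).
Common perpendicular direction n = (0, 2, 0) × (-5, -1, -2) = (-4, 0, 10).
With w = (-5, -6, -4) − (4, -2, -5) = (-9, -4, 1), w · n = 46.
Distance = |w · n| / |n| = |46| / √116 ≈ 4.271.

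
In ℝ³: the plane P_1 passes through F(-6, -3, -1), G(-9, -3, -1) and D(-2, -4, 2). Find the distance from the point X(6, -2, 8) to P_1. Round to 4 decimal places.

3.7947

FG = (-3, 0, 0), FD = (4, -1, 3); a normal to P_1 is FG × FD = (0, 9, 3).
Using F: P_1 has equation 9y + 3z = -30.
n·X − d = (0)·(6) + (9)·(-2) + (3)·(8) − (-30) = 36; |n| = √90.
Distance = |36| / √90 = 36/√90 ≈ 3.7947.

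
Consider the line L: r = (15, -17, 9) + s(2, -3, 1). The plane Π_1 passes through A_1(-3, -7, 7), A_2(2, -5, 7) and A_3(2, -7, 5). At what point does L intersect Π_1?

(7, -5, 5)

A_1A_2 = (5, 2, 0), A_1A_3 = (5, 0, -2); a normal to Π_1 is A_1A_2 × A_1A_3 = (-4, 10, -10).
Using A_1: Π_1 has equation -4x + 10y - 10z = -128.
Substitute r = (15, -17, 9) + t(2, -3, 1) into the plane: -320 + (-48)t = -128, so t = -4.
Intersection: (15, -17, 9) + (-4)·(2, -3, 1) = (7, -5, 5).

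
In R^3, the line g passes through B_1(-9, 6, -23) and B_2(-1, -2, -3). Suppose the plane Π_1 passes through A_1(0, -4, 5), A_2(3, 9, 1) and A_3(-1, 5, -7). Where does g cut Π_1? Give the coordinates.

A direction vector for g is B_2 − B_1 = (8, -8, 20).
A_1A_2 = (3, 13, -4), A_1A_3 = (-1, 9, -12); a normal to Π_1 is A_1A_2 × A_1A_3 = (-120, 40, 40).
Using A_1: Π_1 has equation -120x + 40y + 40z = 40.
Substitute r = (-9, 6, -23) + t(8, -8, 20) into the plane: 400 + (-480)t = 40, so t = 3/4.
Intersection: (-9, 6, -23) + (3/4)·(8, -8, 20) = (-3, 0, -8).

(-3, 0, -8)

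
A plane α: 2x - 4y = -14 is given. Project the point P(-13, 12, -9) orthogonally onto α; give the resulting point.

Foot = P − λn with λ = (n·P − d)/|n|² = (-74 − (-14))/20 = -3.
Foot = (-13, 12, -9) − (-3)·(2, -4, 0) = (-7, 0, -9).

(-7, 0, -9)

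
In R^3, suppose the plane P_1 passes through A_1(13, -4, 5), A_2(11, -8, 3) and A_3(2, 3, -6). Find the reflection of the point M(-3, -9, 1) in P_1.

A_1A_2 = (-2, -4, -2), A_1A_3 = (-11, 7, -11); a normal to P_1 is A_1A_2 × A_1A_3 = (58, 0, -58).
Using A_1: P_1 has equation 58x - 58z = 464.
λ = (n·M − d)/|n|² = (-232 − 464)/6728 = -3/29.
Reflection = M − 2λn = (-3, -9, 1) − (-6/29)·(58, 0, -58) = (9, -9, -11).

(9, -9, -11)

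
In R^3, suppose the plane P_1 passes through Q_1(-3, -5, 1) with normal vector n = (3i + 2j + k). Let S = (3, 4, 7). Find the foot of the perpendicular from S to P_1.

P_1: n·r = n·Q_1 gives 3x + 2y + z = -18.
Foot = S − λn with λ = (n·S − d)/|n|² = (24 − (-18))/14 = 3.
Foot = (3, 4, 7) − 3·(3, 2, 1) = (-6, -2, 4).

(-6, -2, 4)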